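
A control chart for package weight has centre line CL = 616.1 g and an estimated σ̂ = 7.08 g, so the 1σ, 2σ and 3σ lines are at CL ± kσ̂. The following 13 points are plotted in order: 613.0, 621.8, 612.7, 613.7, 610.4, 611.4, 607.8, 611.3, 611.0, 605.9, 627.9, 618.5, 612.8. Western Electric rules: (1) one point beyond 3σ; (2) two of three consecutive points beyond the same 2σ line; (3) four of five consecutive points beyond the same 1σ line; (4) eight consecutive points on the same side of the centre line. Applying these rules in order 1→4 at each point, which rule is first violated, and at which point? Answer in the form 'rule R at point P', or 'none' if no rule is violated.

rule 4 at point 10

Zone of each point (C = within 1σ̂, B = 1σ̂–2σ̂, A = 2σ̂–3σ̂, * = beyond 3σ̂; sign = side of CL): 1:-C, 2:+C, 3:-C, 4:-C, 5:-C, 6:-C, 7:-B, 8:-C, 9:-C, 10:-B, 11:+B, 12:+C, 13:-C
Rule 4 (eight consecutive points on the same side of the centre line) is satisfied at point 10.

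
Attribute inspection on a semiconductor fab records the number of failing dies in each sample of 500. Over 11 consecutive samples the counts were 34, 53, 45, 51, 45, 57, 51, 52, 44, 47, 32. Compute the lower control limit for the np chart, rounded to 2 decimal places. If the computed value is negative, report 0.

p̄ = Σdᵢ / (k·n) = 511 / (11 × 500) = 0.09291
LCL = np̄ − 3·√(np̄(1−p̄)) = 46.4545 − 3 × 6.4914 = 26.9803

26.98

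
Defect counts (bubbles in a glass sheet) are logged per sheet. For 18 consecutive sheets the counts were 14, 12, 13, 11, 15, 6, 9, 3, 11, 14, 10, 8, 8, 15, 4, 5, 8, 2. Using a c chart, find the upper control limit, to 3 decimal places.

c̄ = (14 + 12 + 13 + 11 + 15 + 6 + 9 + 3 + 11 + 14 + 10 + 8 + 8 + 15 + 4 + 5 + 8 + 2) / 18 = 168 / 18 = 9.3333
UCL = c̄ + 3√c̄ = 9.3333 + 3 × √9.3333 = 9.3333 + 3 × 3.0551 = 18.4985

18.498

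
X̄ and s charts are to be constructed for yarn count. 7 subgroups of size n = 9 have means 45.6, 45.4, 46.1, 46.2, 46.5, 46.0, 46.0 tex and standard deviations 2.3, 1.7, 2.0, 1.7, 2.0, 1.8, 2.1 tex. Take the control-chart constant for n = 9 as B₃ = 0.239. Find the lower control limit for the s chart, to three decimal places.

s̄ = (2.3 + 1.7 + 2.0 + 1.7 + 2.0 + 1.8 + 2.1) / 7 = 1.9429
LCL_s = B₃·s̄ = 0.239 × 1.9429 = 0.4643

0.464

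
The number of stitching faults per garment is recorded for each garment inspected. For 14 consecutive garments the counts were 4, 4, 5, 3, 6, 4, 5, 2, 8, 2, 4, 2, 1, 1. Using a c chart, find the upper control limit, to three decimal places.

9.369

c̄ = (4 + 4 + 5 + 3 + 6 + 4 + 5 + 2 + 8 + 2 + 4 + 2 + 1 + 1) / 14 = 51 / 14 = 3.6429
UCL = c̄ + 3√c̄ = 3.6429 + 3 × √3.6429 = 3.6429 + 3 × 1.9086 = 9.3687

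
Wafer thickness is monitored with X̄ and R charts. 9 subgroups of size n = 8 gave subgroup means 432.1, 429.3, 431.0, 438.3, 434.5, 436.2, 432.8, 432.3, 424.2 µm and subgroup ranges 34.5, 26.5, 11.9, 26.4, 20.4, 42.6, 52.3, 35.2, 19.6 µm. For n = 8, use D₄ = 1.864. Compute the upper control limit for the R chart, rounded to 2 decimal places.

R̄ = (34.5 + 26.5 + 11.9 + 26.4 + 20.4 + 42.6 + 52.3 + 35.2 + 19.6) / 9 = 269.4000 / 9 = 29.9333
UCL_R = D₄·R̄ = 1.864 × 29.9333 = 55.7957

55.80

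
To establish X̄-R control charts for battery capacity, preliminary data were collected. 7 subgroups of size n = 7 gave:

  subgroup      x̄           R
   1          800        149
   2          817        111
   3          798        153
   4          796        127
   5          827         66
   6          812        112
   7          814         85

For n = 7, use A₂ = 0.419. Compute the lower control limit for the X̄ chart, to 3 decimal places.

761.078

X̄̄ = (800 + 817 + 798 + 796 + 827 + 812 + 814) / 7 = 5664.0000 / 7 = 809.1429
R̄ = (149 + 111 + 153 + 127 + 66 + 112 + 85) / 7 = 803.0000 / 7 = 114.7143
LCL = X̄̄ − A₂·R̄ = 809.1429 − 0.419 × 114.7143 = 761.0776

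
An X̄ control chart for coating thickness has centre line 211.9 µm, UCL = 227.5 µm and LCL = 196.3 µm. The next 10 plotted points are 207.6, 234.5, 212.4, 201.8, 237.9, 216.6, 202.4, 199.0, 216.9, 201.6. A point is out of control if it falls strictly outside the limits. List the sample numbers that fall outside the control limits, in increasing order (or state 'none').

2, 5

Compare each point to [196.3, 227.5]: sample 2 = 234.5 > UCL; sample 5 = 237.9 > UCL.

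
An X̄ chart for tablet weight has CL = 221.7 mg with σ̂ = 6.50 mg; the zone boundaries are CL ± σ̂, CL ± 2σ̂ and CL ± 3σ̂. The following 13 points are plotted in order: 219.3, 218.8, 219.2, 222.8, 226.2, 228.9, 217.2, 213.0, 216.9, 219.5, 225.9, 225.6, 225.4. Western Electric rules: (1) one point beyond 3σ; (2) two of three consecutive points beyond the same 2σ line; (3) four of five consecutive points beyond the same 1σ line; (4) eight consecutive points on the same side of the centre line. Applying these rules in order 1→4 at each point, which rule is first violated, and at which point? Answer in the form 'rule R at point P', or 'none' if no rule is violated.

none

Zone of each point (C = within 1σ̂, B = 1σ̂–2σ̂, A = 2σ̂–3σ̂, * = beyond 3σ̂; sign = side of CL): 1:-C, 2:-C, 3:-C, 4:+C, 5:+C, 6:+B, 7:-C, 8:-B, 9:-C, 10:-C, 11:+C, 12:+C, 13:+C
No rule fires across all 13 points.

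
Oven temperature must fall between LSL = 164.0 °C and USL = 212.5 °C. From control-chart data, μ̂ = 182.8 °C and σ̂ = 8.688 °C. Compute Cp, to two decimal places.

Cp = (USL − LSL) / (6σ̂) = (212.5 − 164.0) / (6 × 8.688) = 48.5000 / 52.1280 = 0.9304

0.93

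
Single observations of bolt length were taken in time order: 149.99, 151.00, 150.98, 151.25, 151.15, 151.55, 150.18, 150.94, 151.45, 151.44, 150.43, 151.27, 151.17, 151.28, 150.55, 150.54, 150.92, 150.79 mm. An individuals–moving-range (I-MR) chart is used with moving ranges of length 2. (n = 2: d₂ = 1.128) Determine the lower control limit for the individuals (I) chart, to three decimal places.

149.724

X̄ = (149.99 + 151.00 + 150.98 + 151.25 + 151.15 + 151.55 + 150.18 + 150.94 + 151.45 + 151.44 + 150.43 + 151.27 + 151.17 + 151.28 + 150.55 + 150.54 + 150.92 + 150.79) / 18 = 150.9378
Moving ranges: 1.01, 0.02, 0.27, 0.10, 0.40, 1.37, 0.76, 0.51, 0.01, 1.01, 0.84, 0.10, 0.11, 0.73, 0.01, 0.38, 0.13; M̄R̄ = 7.7600 / 17 = 0.4565
LCL = X̄ − 3·M̄R̄/d₂ = 150.9378 − 3 × 0.4565 / 1.128 = 149.7238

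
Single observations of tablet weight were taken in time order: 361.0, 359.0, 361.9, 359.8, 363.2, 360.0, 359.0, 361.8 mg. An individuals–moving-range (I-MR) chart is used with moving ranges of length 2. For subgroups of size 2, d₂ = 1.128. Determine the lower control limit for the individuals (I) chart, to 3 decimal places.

X̄ = (361.0 + 359.0 + 361.9 + 359.8 + 363.2 + 360.0 + 359.0 + 361.8) / 8 = 360.7125
Moving ranges: 2.0, 2.9, 2.1, 3.4, 3.2, 1.0, 2.8; M̄R̄ = 17.4000 / 7 = 2.4857
LCL = X̄ − 3·M̄R̄/d₂ = 360.7125 − 3 × 2.4857 / 1.128 = 354.1016

354.102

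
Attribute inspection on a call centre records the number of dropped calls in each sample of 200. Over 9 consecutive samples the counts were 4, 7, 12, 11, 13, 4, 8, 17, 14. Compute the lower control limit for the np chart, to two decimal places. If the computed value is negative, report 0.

0.75

p̄ = Σdᵢ / (k·n) = 90 / (9 × 200) = 0.05000
LCL = np̄ − 3·√(np̄(1−p̄)) = 10.0000 − 3 × 3.0822 = 0.7534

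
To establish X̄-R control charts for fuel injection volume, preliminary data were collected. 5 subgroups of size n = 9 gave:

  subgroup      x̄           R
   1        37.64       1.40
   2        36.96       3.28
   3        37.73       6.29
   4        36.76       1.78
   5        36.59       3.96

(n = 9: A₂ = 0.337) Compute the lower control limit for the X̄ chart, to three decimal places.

36.010

X̄̄ = (37.64 + 36.96 + 37.73 + 36.76 + 36.59) / 5 = 185.6800 / 5 = 37.1360
R̄ = (1.40 + 3.28 + 6.29 + 1.78 + 3.96) / 5 = 16.7100 / 5 = 3.3420
LCL = X̄̄ − A₂·R̄ = 37.1360 − 0.337 × 3.3420 = 36.0097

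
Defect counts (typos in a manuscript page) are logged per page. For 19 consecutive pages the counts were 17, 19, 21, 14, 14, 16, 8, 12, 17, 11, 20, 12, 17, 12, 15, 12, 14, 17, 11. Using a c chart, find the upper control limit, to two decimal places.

26.18

c̄ = (17 + 19 + 21 + 14 + 14 + 16 + 8 + 12 + 17 + 11 + 20 + 12 + 17 + 12 + 15 + 12 + 14 + 17 + 11) / 19 = 279 / 19 = 14.6842
UCL = c̄ + 3√c̄ = 14.6842 + 3 × √14.6842 = 14.6842 + 3 × 3.8320 = 26.1802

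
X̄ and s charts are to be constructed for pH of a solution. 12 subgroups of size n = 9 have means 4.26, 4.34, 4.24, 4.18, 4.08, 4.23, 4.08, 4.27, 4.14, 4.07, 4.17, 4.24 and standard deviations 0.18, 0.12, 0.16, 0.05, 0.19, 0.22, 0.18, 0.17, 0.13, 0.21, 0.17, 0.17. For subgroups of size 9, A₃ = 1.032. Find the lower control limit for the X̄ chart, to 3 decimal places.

4.024

X̄̄ = (4.26 + 4.34 + 4.24 + 4.18 + 4.08 + 4.23 + 4.08 + 4.27 + 4.14 + 4.07 + 4.17 + 4.24) / 12 = 4.1917
s̄ = (0.18 + 0.12 + 0.16 + 0.05 + 0.19 + 0.22 + 0.18 + 0.17 + 0.13 + 0.21 + 0.17 + 0.17) / 12 = 0.1625
LCL = X̄̄ − A₃·s̄ = 4.1917 − 1.032 × 0.1625 = 4.0240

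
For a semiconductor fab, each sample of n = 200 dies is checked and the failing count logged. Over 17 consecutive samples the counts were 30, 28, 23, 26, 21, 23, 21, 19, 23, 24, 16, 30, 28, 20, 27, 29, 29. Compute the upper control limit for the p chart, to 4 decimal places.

p̄ = Σdᵢ / (k·n) = 417 / (17 × 200) = 0.12265
UCL = p̄ + 3·√(p̄(1−p̄)/n) = 0.12265 + 3 × √(0.12265×0.87735/200) = 0.12265 + 3 × 0.02320 = 0.19223

0.1922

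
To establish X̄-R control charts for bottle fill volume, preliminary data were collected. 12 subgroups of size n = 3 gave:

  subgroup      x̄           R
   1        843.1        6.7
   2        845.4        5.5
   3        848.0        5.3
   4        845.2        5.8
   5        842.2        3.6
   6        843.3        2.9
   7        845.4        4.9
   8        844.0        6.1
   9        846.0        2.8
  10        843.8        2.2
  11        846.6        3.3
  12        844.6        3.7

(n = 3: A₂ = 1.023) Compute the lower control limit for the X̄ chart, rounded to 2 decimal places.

840.30

X̄̄ = (843.1 + 845.4 + 848.0 + 845.2 + 842.2 + 843.3 + 845.4 + 844.0 + 846.0 + 843.8 + 846.6 + 844.6) / 12 = 10137.6000 / 12 = 844.8000
R̄ = (6.7 + 5.5 + 5.3 + 5.8 + 3.6 + 2.9 + 4.9 + 6.1 + 2.8 + 2.2 + 3.3 + 3.7) / 12 = 52.8000 / 12 = 4.4000
LCL = X̄̄ − A₂·R̄ = 844.8000 − 1.023 × 4.4000 = 840.2988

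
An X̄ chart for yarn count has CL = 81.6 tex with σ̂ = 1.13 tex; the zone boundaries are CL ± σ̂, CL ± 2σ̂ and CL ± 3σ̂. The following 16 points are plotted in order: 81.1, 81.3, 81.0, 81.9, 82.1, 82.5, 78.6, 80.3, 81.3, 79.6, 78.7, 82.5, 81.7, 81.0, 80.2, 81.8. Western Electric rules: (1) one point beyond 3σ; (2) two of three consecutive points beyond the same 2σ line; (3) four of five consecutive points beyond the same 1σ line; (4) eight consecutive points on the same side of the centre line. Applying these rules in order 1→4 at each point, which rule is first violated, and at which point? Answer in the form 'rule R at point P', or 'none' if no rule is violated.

rule 3 at point 11

Zone of each point (C = within 1σ̂, B = 1σ̂–2σ̂, A = 2σ̂–3σ̂, * = beyond 3σ̂; sign = side of CL): 1:-C, 2:-C, 3:-C, 4:+C, 5:+C, 6:+C, 7:-A, 8:-B, 9:-C, 10:-B, 11:-A, 12:+C, 13:+C, 14:-C, 15:-B, 16:+C
Rule 3 (four of five consecutive points beyond the same 1σ limit) is satisfied at point 11.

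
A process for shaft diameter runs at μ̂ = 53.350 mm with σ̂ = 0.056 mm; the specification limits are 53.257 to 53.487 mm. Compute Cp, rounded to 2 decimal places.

Cp = (USL − LSL) / (6σ̂) = (53.487 − 53.257) / (6 × 0.056) = 0.2300 / 0.3360 = 0.6845

0.68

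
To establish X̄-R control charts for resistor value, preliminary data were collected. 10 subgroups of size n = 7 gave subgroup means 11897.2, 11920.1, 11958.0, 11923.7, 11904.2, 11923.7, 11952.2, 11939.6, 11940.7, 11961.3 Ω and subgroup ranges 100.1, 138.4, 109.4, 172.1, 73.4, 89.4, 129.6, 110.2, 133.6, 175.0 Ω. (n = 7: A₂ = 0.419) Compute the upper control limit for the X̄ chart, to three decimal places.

11983.657

X̄̄ = (11897.2 + 11920.1 + 11958.0 + 11923.7 + 11904.2 + 11923.7 + 11952.2 + 11939.6 + 11940.7 + 11961.3) / 10 = 119320.7000 / 10 = 11932.0700
R̄ = (100.1 + 138.4 + 109.4 + 172.1 + 73.4 + 89.4 + 129.6 + 110.2 + 133.6 + 175.0) / 10 = 1231.2000 / 10 = 123.1200
UCL = X̄̄ + A₂·R̄ = 11932.0700 + 0.419 × 123.1200 = 11983.6573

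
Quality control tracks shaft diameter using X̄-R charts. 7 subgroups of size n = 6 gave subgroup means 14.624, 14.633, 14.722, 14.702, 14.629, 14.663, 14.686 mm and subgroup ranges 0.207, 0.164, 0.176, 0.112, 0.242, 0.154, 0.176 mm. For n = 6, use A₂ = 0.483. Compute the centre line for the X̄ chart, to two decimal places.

X̄̄ = (14.624 + 14.633 + 14.722 + 14.702 + 14.629 + 14.663 + 14.686) / 7 = 102.6590 / 7 = 14.6656
CL = X̄̄ = 14.6656

14.67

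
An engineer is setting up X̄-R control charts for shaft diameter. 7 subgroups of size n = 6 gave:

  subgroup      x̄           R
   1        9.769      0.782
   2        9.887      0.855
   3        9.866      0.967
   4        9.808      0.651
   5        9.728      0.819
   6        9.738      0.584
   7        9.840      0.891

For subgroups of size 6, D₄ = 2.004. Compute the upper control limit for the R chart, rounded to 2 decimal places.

R̄ = (0.782 + 0.855 + 0.967 + 0.651 + 0.819 + 0.584 + 0.891) / 7 = 5.5490 / 7 = 0.7927
UCL_R = D₄·R̄ = 2.004 × 0.7927 = 1.5886

1.59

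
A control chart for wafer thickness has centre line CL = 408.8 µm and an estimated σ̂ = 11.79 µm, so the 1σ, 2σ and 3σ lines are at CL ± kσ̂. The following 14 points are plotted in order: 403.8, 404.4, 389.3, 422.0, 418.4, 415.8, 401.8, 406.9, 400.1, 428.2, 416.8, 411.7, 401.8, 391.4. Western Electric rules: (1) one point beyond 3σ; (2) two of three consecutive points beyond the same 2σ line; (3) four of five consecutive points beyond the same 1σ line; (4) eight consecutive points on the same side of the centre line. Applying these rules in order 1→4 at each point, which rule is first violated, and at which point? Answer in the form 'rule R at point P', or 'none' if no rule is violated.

Zone of each point (C = within 1σ̂, B = 1σ̂–2σ̂, A = 2σ̂–3σ̂, * = beyond 3σ̂; sign = side of CL): 1:-C, 2:-C, 3:-B, 4:+B, 5:+C, 6:+C, 7:-C, 8:-C, 9:-C, 10:+B, 11:+C, 12:+C, 13:-C, 14:-B
No rule fires across all 14 points.

none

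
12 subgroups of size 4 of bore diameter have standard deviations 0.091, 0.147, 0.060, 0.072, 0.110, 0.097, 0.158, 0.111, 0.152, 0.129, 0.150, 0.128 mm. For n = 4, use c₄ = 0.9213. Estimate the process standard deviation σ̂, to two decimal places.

s̄ = (0.091 + 0.147 + 0.060 + 0.072 + 0.110 + 0.097 + 0.158 + 0.111 + 0.152 + 0.129 + 0.150 + 0.128) / 12 = 0.1171
σ̂ = s̄ / c₄ = 0.1171 / 0.9213 = 0.1271

0.13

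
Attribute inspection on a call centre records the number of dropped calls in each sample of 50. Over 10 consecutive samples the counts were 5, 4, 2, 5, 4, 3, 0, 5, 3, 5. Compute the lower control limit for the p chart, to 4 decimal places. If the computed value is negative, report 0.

p̄ = Σdᵢ / (k·n) = 36 / (10 × 50) = 0.07200
LCL = p̄ − 3·√(p̄(1−p̄)/n) = 0.07200 − 3 × 0.03656 = -0.03767 → 0 (negative, so LCL = 0)

0.0000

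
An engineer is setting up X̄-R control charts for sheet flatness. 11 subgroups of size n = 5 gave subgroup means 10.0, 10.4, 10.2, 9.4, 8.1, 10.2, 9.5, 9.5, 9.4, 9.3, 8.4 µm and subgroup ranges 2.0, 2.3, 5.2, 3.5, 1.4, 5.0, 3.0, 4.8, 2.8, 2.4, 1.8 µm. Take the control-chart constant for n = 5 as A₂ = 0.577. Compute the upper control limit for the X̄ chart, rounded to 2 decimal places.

11.28

X̄̄ = (10.0 + 10.4 + 10.2 + 9.4 + 8.1 + 10.2 + 9.5 + 9.5 + 9.4 + 9.3 + 8.4) / 11 = 104.4000 / 11 = 9.4909
R̄ = (2.0 + 2.3 + 5.2 + 3.5 + 1.4 + 5.0 + 3.0 + 4.8 + 2.8 + 2.4 + 1.8) / 11 = 34.2000 / 11 = 3.1091
UCL = X̄̄ + A₂·R̄ = 9.4909 + 0.577 × 3.1091 = 11.2849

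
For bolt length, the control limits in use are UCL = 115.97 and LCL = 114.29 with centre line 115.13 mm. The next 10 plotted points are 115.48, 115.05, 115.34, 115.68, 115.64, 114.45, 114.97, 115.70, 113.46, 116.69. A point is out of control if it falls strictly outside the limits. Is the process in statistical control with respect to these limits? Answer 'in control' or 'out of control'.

out of control

Compare each point to [114.29, 115.97]: sample 9 = 113.46 < LCL; sample 10 = 116.69 > UCL.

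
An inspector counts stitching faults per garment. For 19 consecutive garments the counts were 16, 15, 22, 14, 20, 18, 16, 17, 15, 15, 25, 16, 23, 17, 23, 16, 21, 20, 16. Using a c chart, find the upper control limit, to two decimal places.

c̄ = (16 + 15 + 22 + 14 + 20 + 18 + 16 + 17 + 15 + 15 + 25 + 16 + 23 + 17 + 23 + 16 + 21 + 20 + 16) / 19 = 345 / 19 = 18.1579
UCL = c̄ + 3√c̄ = 18.1579 + 3 × √18.1579 = 18.1579 + 3 × 4.2612 = 30.9415

30.94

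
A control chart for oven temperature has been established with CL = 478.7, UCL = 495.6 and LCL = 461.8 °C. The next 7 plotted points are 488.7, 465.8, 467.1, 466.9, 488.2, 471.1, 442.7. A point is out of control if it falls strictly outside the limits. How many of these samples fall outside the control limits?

Compare each point to [461.8, 495.6]: sample 7 = 442.7 < LCL.

1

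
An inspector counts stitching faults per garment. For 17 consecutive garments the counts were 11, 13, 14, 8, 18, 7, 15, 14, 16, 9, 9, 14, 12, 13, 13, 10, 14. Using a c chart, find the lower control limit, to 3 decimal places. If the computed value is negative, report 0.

c̄ = (11 + 13 + 14 + 8 + 18 + 7 + 15 + 14 + 16 + 9 + 9 + 14 + 12 + 13 + 13 + 10 + 14) / 17 = 210 / 17 = 12.3529
LCL = c̄ − 3√c̄ = 12.3529 − 3 × 3.5147 = 1.8089

1.809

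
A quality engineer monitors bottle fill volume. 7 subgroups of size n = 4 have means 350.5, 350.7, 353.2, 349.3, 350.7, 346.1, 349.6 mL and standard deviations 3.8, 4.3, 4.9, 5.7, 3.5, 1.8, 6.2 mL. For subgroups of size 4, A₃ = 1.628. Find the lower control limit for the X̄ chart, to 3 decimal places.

X̄̄ = (350.5 + 350.7 + 353.2 + 349.3 + 350.7 + 346.1 + 349.6) / 7 = 350.0143
s̄ = (3.8 + 4.3 + 4.9 + 5.7 + 3.5 + 1.8 + 6.2) / 7 = 4.3143
LCL = X̄̄ − A₃·s̄ = 350.0143 − 1.628 × 4.3143 = 342.9906

342.991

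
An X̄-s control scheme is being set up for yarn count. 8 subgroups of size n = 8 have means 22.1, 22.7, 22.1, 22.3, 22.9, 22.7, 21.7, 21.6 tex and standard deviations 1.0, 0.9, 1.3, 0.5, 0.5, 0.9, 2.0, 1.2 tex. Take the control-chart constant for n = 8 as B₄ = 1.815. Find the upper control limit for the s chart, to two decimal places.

s̄ = (1.0 + 0.9 + 1.3 + 0.5 + 0.5 + 0.9 + 2.0 + 1.2) / 8 = 1.0375
UCL_s = B₄·s̄ = 1.815 × 1.0375 = 1.8831

1.88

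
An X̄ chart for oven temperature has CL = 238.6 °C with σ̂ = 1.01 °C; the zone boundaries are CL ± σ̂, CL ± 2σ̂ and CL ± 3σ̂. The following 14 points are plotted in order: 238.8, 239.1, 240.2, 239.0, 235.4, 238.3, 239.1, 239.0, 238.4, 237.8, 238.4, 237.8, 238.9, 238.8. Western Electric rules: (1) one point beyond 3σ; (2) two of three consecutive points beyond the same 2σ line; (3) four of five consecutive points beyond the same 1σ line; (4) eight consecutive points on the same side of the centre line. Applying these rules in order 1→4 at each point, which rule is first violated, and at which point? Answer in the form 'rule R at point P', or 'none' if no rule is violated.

rule 1 at point 5

Zone of each point (C = within 1σ̂, B = 1σ̂–2σ̂, A = 2σ̂–3σ̂, * = beyond 3σ̂; sign = side of CL): 1:+C, 2:+C, 3:+B, 4:+C, 5:-*, 6:-C, 7:+C, 8:+C, 9:-C, 10:-C, 11:-C, 12:-C, 13:+C, 14:+C
Rule 1 (one point beyond the 3σ limits) is satisfied at point 5.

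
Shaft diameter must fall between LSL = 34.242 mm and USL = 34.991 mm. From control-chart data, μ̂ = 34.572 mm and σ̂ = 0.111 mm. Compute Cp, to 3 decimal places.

Cp = (USL − LSL) / (6σ̂) = (34.991 − 34.242) / (6 × 0.111) = 0.7490 / 0.6660 = 1.1246

1.125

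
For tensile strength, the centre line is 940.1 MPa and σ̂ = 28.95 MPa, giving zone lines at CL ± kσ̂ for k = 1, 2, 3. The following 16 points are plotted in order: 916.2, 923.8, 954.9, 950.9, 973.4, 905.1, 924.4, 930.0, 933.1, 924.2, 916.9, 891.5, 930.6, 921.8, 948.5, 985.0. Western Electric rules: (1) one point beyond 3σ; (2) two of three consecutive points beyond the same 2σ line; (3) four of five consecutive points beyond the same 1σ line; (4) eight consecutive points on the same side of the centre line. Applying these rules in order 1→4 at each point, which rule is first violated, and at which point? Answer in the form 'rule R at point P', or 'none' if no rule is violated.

rule 4 at point 13

Zone of each point (C = within 1σ̂, B = 1σ̂–2σ̂, A = 2σ̂–3σ̂, * = beyond 3σ̂; sign = side of CL): 1:-C, 2:-C, 3:+C, 4:+C, 5:+B, 6:-B, 7:-C, 8:-C, 9:-C, 10:-C, 11:-C, 12:-B, 13:-C, 14:-C, 15:+C, 16:+B
Rule 4 (eight consecutive points on the same side of the centre line) is satisfied at point 13.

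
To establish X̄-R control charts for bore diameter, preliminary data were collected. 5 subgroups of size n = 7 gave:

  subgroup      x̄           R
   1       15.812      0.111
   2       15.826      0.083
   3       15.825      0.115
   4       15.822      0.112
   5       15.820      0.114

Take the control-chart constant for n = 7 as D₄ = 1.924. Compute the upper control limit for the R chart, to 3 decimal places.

0.206

R̄ = (0.111 + 0.083 + 0.115 + 0.112 + 0.114) / 5 = 0.5350 / 5 = 0.1070
UCL_R = D₄·R̄ = 1.924 × 0.1070 = 0.2059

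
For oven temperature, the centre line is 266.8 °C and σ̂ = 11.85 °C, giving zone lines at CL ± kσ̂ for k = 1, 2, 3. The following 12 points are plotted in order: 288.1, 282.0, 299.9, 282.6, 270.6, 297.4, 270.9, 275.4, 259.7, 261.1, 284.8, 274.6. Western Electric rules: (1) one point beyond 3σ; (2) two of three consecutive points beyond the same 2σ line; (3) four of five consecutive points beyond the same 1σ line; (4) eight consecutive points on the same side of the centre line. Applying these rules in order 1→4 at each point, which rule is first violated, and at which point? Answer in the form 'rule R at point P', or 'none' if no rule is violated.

rule 3 at point 4

Zone of each point (C = within 1σ̂, B = 1σ̂–2σ̂, A = 2σ̂–3σ̂, * = beyond 3σ̂; sign = side of CL): 1:+B, 2:+B, 3:+A, 4:+B, 5:+C, 6:+A, 7:+C, 8:+C, 9:-C, 10:-C, 11:+B, 12:+C
Rule 3 (four of five consecutive points beyond the same 1σ limit) is satisfied at point 4.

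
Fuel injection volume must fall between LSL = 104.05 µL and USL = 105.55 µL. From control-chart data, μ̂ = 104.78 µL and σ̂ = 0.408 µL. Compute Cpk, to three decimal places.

0.596

Cpu = (USL − μ̂) / (3σ̂) = (105.55 − 104.78) / (3 × 0.408) = 0.6291; Cpl = (μ̂ − LSL) / (3σ̂) = (104.78 − 104.05) / (3 × 0.408) = 0.5964; Cpk = min(Cpu, Cpl) = 0.5964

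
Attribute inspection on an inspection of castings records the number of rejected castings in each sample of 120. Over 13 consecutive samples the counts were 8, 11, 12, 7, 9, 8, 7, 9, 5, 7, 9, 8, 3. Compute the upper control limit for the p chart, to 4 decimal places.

0.1340

p̄ = Σdᵢ / (k·n) = 103 / (13 × 120) = 0.06603
UCL = p̄ + 3·√(p̄(1−p̄)/n) = 0.06603 + 3 × √(0.06603×0.93397/120) = 0.06603 + 3 × 0.02267 = 0.13403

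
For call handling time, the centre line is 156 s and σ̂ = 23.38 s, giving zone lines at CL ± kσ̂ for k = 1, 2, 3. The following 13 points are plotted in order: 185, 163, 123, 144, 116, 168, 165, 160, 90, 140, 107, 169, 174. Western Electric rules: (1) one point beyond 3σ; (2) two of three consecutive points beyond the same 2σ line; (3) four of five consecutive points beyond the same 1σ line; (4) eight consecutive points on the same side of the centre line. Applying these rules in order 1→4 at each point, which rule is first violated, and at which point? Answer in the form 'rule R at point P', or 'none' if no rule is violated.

rule 2 at point 11

Zone of each point (C = within 1σ̂, B = 1σ̂–2σ̂, A = 2σ̂–3σ̂, * = beyond 3σ̂; sign = side of CL): 1:+B, 2:+C, 3:-B, 4:-C, 5:-B, 6:+C, 7:+C, 8:+C, 9:-A, 10:-C, 11:-A, 12:+C, 13:+C
Rule 2 (two of three consecutive points beyond the same 2σ limit) is satisfied at point 11.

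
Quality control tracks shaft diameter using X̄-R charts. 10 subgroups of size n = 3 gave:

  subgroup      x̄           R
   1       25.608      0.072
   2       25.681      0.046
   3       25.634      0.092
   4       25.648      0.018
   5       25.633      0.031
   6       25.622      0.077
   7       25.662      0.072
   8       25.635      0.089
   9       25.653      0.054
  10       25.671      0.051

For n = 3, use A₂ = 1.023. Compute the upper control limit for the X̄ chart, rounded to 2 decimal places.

X̄̄ = (25.608 + 25.681 + 25.634 + 25.648 + 25.633 + 25.622 + 25.662 + 25.635 + 25.653 + 25.671) / 10 = 256.4470 / 10 = 25.6447
R̄ = (0.072 + 0.046 + 0.092 + 0.018 + 0.031 + 0.077 + 0.072 + 0.089 + 0.054 + 0.051) / 10 = 0.6020 / 10 = 0.0602
UCL = X̄̄ + A₂·R̄ = 25.6447 + 1.023 × 0.0602 = 25.7063

25.71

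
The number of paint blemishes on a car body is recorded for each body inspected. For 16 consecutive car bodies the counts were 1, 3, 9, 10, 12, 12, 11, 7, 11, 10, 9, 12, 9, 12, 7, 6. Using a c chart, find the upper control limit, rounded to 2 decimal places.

17.72

c̄ = (1 + 3 + 9 + 10 + 12 + 12 + 11 + 7 + 11 + 10 + 9 + 12 + 9 + 12 + 7 + 6) / 16 = 141 / 16 = 8.8125
UCL = c̄ + 3√c̄ = 8.8125 + 3 × √8.8125 = 8.8125 + 3 × 2.9686 = 17.7183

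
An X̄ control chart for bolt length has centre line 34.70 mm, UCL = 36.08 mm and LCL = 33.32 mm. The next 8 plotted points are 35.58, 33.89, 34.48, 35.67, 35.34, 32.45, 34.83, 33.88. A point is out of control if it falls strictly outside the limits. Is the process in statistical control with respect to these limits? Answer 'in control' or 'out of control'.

out of control

Compare each point to [33.32, 36.08]: sample 6 = 32.45 < LCL.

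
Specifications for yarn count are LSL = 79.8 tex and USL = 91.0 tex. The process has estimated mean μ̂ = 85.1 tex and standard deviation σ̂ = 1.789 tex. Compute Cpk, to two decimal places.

Cpu = (USL − μ̂) / (3σ̂) = (91.0 − 85.1) / (3 × 1.789) = 1.0993; Cpl = (μ̂ − LSL) / (3σ̂) = (85.1 − 79.8) / (3 × 1.789) = 0.9875; Cpk = min(Cpu, Cpl) = 0.9875

0.99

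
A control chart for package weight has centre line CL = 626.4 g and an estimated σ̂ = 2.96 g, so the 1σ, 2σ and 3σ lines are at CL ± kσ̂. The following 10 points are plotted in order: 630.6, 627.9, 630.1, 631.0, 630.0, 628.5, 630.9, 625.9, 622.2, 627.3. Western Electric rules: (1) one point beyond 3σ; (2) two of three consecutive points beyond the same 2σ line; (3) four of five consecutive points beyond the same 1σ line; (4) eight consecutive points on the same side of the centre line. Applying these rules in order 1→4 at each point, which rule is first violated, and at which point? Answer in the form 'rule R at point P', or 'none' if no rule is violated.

rule 3 at point 5

Zone of each point (C = within 1σ̂, B = 1σ̂–2σ̂, A = 2σ̂–3σ̂, * = beyond 3σ̂; sign = side of CL): 1:+B, 2:+C, 3:+B, 4:+B, 5:+B, 6:+C, 7:+B, 8:-C, 9:-B, 10:+C
Rule 3 (four of five consecutive points beyond the same 1σ limit) is satisfied at point 5.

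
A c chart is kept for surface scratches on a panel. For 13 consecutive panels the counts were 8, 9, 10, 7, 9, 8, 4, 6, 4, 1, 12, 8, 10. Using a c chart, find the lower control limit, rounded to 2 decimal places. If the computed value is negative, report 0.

c̄ = (8 + 9 + 10 + 7 + 9 + 8 + 4 + 6 + 4 + 1 + 12 + 8 + 10) / 13 = 96 / 13 = 7.3846
LCL = c̄ − 3√c̄ = 7.3846 − 3 × 2.7175 = -0.7678 → 0 (cannot be negative)

0.00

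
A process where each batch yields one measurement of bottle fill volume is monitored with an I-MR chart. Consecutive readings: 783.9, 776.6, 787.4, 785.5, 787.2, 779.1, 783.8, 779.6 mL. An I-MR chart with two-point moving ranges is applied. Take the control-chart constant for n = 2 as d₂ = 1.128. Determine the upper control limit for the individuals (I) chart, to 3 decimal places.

X̄ = (783.9 + 776.6 + 787.4 + 785.5 + 787.2 + 779.1 + 783.8 + 779.6) / 8 = 782.8875
Moving ranges: 7.3, 10.8, 1.9, 1.7, 8.1, 4.7, 4.2; M̄R̄ = 38.7000 / 7 = 5.5286
UCL = X̄ + 3·M̄R̄/d₂ = 782.8875 + 3 × 5.5286 / 1.128 = 797.5911

797.591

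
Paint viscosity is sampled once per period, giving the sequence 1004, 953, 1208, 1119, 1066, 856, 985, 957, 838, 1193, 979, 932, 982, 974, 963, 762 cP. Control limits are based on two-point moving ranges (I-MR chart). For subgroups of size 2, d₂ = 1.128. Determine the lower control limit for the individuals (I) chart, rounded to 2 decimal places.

X̄ = (1004 + 953 + 1208 + 1119 + 1066 + 856 + 985 + 957 + 838 + 1193 + 979 + 932 + 982 + 974 + 963 + 762) / 16 = 985.6875
Moving ranges: 51, 255, 89, 53, 210, 129, 28, 119, 355, 214, 47, 50, 8, 11, 201; M̄R̄ = 1820.0000 / 15 = 121.3333
LCL = X̄ − 3·M̄R̄/d₂ = 985.6875 − 3 × 121.3333 / 1.128 = 662.9925

662.99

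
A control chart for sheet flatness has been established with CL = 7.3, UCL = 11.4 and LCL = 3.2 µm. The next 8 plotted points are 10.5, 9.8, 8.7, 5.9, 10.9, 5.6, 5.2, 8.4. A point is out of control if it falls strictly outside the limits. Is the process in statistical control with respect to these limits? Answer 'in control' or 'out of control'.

in control

All 8 points lie within [3.2, 11.4].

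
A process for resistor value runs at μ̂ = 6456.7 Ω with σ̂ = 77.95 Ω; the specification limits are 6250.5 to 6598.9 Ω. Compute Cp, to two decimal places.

0.74

Cp = (USL − LSL) / (6σ̂) = (6598.9 − 6250.5) / (6 × 77.95) = 348.4000 / 467.7000 = 0.7449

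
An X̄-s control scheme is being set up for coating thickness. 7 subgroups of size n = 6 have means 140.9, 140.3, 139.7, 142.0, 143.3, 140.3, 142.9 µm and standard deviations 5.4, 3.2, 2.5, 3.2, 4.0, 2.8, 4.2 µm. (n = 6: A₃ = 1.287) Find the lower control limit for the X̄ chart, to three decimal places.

136.691

X̄̄ = (140.9 + 140.3 + 139.7 + 142.0 + 143.3 + 140.3 + 142.9) / 7 = 141.3429
s̄ = (5.4 + 3.2 + 2.5 + 3.2 + 4.0 + 2.8 + 4.2) / 7 = 3.6143
LCL = X̄̄ − A₃·s̄ = 141.3429 − 1.287 × 3.6143 = 136.6913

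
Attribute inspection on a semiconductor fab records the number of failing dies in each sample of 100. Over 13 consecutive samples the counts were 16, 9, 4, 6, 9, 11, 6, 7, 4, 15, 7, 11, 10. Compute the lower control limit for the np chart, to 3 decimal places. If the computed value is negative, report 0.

p̄ = Σdᵢ / (k·n) = 115 / (13 × 100) = 0.08846
LCL = np̄ − 3·√(np̄(1−p̄)) = 8.8462 − 3 × 2.8396 = 0.3272

0.327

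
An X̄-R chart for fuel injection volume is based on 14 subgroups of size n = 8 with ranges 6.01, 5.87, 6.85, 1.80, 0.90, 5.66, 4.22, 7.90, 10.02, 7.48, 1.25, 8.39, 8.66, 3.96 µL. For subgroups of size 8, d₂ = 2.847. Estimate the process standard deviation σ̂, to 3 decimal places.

R̄ = (6.01 + 5.87 + 6.85 + 1.80 + 0.90 + 5.66 + 4.22 + 7.90 + 10.02 + 7.48 + 1.25 + 8.39 + 8.66 + 3.96) / 14 = 5.6407
σ̂ = R̄ / d₂ = 5.6407 / 2.847 = 1.9813

1.981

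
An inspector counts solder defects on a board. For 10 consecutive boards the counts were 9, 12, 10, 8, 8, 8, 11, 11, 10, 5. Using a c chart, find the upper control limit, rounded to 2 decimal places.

18.30

c̄ = (9 + 12 + 10 + 8 + 8 + 8 + 11 + 11 + 10 + 5) / 10 = 92 / 10 = 9.2000
UCL = c̄ + 3√c̄ = 9.2000 + 3 × √9.2000 = 9.2000 + 3 × 3.0332 = 18.2995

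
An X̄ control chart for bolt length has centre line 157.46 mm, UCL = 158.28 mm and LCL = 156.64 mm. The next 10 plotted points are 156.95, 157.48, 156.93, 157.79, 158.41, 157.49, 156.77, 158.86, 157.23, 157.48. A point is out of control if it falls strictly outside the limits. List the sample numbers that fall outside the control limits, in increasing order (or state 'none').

5, 8

Compare each point to [156.64, 158.28]: sample 5 = 158.41 > UCL; sample 8 = 158.86 > UCL.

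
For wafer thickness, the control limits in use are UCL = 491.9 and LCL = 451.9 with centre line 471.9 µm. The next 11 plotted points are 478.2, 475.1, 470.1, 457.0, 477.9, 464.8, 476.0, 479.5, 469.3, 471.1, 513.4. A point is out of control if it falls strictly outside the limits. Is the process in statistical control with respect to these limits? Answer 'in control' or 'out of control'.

out of control

Compare each point to [451.9, 491.9]: sample 11 = 513.4 > UCL.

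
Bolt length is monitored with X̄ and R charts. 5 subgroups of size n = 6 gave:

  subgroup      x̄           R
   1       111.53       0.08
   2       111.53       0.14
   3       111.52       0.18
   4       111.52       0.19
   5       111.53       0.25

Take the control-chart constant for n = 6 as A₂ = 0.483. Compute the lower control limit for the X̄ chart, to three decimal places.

X̄̄ = (111.53 + 111.53 + 111.52 + 111.52 + 111.53) / 5 = 557.6300 / 5 = 111.5260
R̄ = (0.08 + 0.14 + 0.18 + 0.19 + 0.25) / 5 = 0.8400 / 5 = 0.1680
LCL = X̄̄ − A₂·R̄ = 111.5260 − 0.483 × 0.1680 = 111.4449

111.445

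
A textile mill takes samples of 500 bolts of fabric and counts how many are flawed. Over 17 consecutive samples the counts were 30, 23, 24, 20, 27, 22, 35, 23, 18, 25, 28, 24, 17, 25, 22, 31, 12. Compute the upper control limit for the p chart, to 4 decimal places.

0.0764

p̄ = Σdᵢ / (k·n) = 406 / (17 × 500) = 0.04776
UCL = p̄ + 3·√(p̄(1−p̄)/n) = 0.04776 + 3 × √(0.04776×0.95224/500) = 0.04776 + 3 × 0.00954 = 0.07638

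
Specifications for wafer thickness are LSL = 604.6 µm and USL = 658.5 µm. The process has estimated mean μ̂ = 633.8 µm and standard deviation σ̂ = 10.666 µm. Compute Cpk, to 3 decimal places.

0.772

Cpu = (USL − μ̂) / (3σ̂) = (658.5 − 633.8) / (3 × 10.666) = 0.7719; Cpl = (μ̂ − LSL) / (3σ̂) = (633.8 − 604.6) / (3 × 10.666) = 0.9126; Cpk = min(Cpu, Cpl) = 0.7719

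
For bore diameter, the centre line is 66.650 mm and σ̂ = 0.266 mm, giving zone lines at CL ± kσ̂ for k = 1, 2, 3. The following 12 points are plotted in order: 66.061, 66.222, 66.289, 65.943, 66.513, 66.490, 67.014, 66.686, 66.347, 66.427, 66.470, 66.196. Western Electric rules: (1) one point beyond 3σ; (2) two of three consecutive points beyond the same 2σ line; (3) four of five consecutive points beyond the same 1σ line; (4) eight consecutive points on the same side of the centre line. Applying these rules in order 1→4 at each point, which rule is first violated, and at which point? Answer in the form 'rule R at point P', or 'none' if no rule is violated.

rule 3 at point 4

Zone of each point (C = within 1σ̂, B = 1σ̂–2σ̂, A = 2σ̂–3σ̂, * = beyond 3σ̂; sign = side of CL): 1:-A, 2:-B, 3:-B, 4:-A, 5:-C, 6:-C, 7:+B, 8:+C, 9:-B, 10:-C, 11:-C, 12:-B
Rule 3 (four of five consecutive points beyond the same 1σ limit) is satisfied at point 4.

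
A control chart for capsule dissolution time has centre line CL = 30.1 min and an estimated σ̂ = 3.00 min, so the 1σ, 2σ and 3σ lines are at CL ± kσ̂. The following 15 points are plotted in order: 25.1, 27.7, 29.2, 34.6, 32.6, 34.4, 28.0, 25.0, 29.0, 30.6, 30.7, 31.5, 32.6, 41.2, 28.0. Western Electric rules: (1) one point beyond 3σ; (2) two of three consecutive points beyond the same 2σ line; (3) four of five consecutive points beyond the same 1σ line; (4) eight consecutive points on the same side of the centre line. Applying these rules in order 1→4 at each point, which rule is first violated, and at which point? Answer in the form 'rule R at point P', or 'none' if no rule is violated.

rule 1 at point 14

Zone of each point (C = within 1σ̂, B = 1σ̂–2σ̂, A = 2σ̂–3σ̂, * = beyond 3σ̂; sign = side of CL): 1:-B, 2:-C, 3:-C, 4:+B, 5:+C, 6:+B, 7:-C, 8:-B, 9:-C, 10:+C, 11:+C, 12:+C, 13:+C, 14:+*, 15:-C
Rule 1 (one point beyond the 3σ limits) is satisfied at point 14.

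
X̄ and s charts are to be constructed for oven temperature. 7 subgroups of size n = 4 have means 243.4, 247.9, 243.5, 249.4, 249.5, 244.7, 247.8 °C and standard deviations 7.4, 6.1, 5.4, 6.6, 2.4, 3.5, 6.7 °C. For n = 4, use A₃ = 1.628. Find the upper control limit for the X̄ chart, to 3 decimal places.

255.461

X̄̄ = (243.4 + 247.9 + 243.5 + 249.4 + 249.5 + 244.7 + 247.8) / 7 = 246.6000
s̄ = (7.4 + 6.1 + 5.4 + 6.6 + 2.4 + 3.5 + 6.7) / 7 = 5.4429
UCL = X̄̄ + A₃·s̄ = 246.6000 + 1.628 × 5.4429 = 255.4610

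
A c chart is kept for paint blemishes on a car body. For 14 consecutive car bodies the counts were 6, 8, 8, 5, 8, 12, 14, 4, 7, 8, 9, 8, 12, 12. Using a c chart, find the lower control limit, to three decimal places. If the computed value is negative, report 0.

0.000

c̄ = (6 + 8 + 8 + 5 + 8 + 12 + 14 + 4 + 7 + 8 + 9 + 8 + 12 + 12) / 14 = 121 / 14 = 8.6429
LCL = c̄ − 3√c̄ = 8.6429 − 3 × 2.9399 = -0.1768 → 0 (cannot be negative)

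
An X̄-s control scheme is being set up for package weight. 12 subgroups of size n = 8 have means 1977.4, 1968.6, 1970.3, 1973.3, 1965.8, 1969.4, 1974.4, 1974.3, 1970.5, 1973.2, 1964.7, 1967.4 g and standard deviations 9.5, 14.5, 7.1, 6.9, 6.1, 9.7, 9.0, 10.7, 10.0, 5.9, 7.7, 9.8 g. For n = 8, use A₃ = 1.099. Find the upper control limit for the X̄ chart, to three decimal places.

X̄̄ = (1977.4 + 1968.6 + 1970.3 + 1973.3 + 1965.8 + 1969.4 + 1974.4 + 1974.3 + 1970.5 + 1973.2 + 1964.7 + 1967.4) / 12 = 1970.7750
s̄ = (9.5 + 14.5 + 7.1 + 6.9 + 6.1 + 9.7 + 9.0 + 10.7 + 10.0 + 5.9 + 7.7 + 9.8) / 12 = 8.9083
UCL = X̄̄ + A₃·s̄ = 1970.7750 + 1.099 × 8.9083 = 1980.5653

1980.565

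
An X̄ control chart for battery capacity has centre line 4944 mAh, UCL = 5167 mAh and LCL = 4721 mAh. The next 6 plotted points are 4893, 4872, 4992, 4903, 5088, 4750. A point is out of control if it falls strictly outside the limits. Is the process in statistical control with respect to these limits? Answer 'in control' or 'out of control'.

All 6 points lie within [4721, 5167].

in control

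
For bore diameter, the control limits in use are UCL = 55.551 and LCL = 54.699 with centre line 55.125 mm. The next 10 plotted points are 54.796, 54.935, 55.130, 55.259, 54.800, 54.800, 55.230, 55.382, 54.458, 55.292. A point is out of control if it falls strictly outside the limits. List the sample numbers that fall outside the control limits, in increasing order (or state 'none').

Compare each point to [54.699, 55.551]: sample 9 = 54.458 < LCL.

9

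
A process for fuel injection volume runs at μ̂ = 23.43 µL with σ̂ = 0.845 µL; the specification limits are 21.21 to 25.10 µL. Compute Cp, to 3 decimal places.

Cp = (USL − LSL) / (6σ̂) = (25.10 − 21.21) / (6 × 0.845) = 3.8900 / 5.0700 = 0.7673

0.767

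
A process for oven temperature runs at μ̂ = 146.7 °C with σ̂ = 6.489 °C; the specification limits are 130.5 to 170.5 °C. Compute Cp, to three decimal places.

1.027

Cp = (USL − LSL) / (6σ̂) = (170.5 − 130.5) / (6 × 6.489) = 40.0000 / 38.9340 = 1.0274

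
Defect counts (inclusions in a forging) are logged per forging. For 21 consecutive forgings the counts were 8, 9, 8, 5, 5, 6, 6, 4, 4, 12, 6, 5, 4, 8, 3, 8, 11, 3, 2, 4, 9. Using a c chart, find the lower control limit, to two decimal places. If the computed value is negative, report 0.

0.00

c̄ = (8 + 9 + 8 + 5 + 5 + 6 + 6 + 4 + 4 + 12 + 6 + 5 + 4 + 8 + 3 + 8 + 11 + 3 + 2 + 4 + 9) / 21 = 130 / 21 = 6.1905
LCL = c̄ − 3√c̄ = 6.1905 − 3 × 2.4881 = -1.2737 → 0 (cannot be negative)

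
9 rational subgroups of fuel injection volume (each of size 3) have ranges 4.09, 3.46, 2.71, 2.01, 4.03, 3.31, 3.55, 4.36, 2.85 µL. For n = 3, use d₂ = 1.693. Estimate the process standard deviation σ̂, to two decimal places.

1.99

R̄ = (4.09 + 3.46 + 2.71 + 2.01 + 4.03 + 3.31 + 3.55 + 4.36 + 2.85) / 9 = 3.3744
σ̂ = R̄ / d₂ = 3.3744 / 1.693 = 1.9932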